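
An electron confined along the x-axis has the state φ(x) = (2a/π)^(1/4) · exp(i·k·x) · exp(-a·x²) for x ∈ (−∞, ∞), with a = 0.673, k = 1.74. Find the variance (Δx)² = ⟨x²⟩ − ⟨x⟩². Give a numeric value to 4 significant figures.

Compute ⟨x⟩ and ⟨x²⟩ separately, then (Δx)² = ⟨x²⟩ − ⟨x⟩².
Gaussian moments: ∫x^(2j)·e^(−2ax²) dx = (2j−1)!!/(4a)^j · √(π/(2a)), odd powers integrate to 0; here √(π/(2a)) = 1.5278.
⟨x⟩ = 0.0000 and ⟨x²⟩ = 0.37147.
(Δx)² = 0.37147 − (0.0000)² = 0.37147.

0.3715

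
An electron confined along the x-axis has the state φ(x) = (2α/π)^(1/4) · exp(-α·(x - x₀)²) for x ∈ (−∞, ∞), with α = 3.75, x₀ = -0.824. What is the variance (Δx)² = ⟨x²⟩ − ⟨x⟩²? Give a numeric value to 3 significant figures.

0.0667

Compute ⟨x⟩ and ⟨x²⟩ separately, then (Δx)² = ⟨x²⟩ − ⟨x⟩².
Gaussian moments (u = x − x₀): ∫u^(2j)·e^(−2αu²) du = (2j−1)!!/(4α)^j · √(π/(2α)), odd powers integrate to 0; here √(π/(2α)) = 0.64721.
⟨x⟩ = -0.82400 and ⟨x²⟩ = 0.74564.
(Δx)² = 0.74564 − (-0.82400)² = 0.066667.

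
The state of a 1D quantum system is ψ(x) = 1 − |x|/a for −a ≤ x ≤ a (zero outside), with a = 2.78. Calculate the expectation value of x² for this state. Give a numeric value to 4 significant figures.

⟨x²⟩ = ∫ x²·|ψ|² dx / ∫|ψ|² dx (integrals over the domain).
ψ is even, so ∫ over [−a, a] = 2∫₀ᵃ with ψ = 1 − x/a there: ∫₀ᵃ (1 − x/a)² dx = a/3, ∫₀ᵃ x²(1 − x/a)² dx = a³/30, ∫₀ᵃ x⁴(1 − x/a)² dx = a⁵/105.
State is unnormalized: ∫|ψ|² dx = 1.8533, and ∫ψ*·x²·ψ dx = 1.4323, so ⟨x²⟩ = 1.4323 / 1.8533.
⟨x²⟩ = 0.77284.

0.7728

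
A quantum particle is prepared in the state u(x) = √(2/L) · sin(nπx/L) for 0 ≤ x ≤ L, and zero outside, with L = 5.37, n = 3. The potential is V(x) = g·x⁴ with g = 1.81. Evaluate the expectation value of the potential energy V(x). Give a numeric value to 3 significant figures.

284.

⟨V⟩ = ∫ V(x)·|u|² dx.
With sin²θ = (1 − cos2θ)/2 on 0 ≤ x ≤ L: ∫sin²(nπx/L) dx = L/2, ∫x·sin²(nπx/L) dx = L²/4, ∫x²·sin²(nπx/L) dx = L³·(1/6 − 1/(4n²π²)); higher powers xᵏ the same way, integrating xᵏ·cos(2nπx/L) by parts.
⟨V⟩ = 284.37.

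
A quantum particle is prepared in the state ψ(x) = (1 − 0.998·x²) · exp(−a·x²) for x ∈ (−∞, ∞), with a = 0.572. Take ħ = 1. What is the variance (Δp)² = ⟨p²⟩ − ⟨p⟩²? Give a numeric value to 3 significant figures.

2.62

Compute ⟨p⟩ and ⟨p²⟩ separately; (Δp)² = ⟨p²⟩ − ⟨p⟩².
Expand each integrand as polynomial × e^(−2ax²) and use ∫x^(2j)·e^(−2ax²) dx = (2j−1)!!/(4a)^j · √(π/(2a)), odd powers → 0; here √(π/(2a)) = 1.6572. Differentiate with the product rule, d/dx e^(−ax²) = −2ax·e^(−ax²).
Normalization: ∫|ψ|² dx = 1.1574.
⟨p⟩ = 0.0000 and ⟨p²⟩ = 2.6243.
(Δp)² = 2.6243 − (0.0000)² = 2.6243.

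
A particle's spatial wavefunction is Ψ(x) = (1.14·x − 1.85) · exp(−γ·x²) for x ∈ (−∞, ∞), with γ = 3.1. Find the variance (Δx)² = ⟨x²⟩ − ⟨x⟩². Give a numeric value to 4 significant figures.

Compute ⟨x⟩ and ⟨x²⟩ separately, then (Δx)² = ⟨x²⟩ − ⟨x⟩².
Expand each integrand as polynomial × e^(−2γx²) and use ∫x^(2j)·e^(−2γx²) dx = (2j−1)!!/(4γ)^j · √(π/(2γ)), odd powers → 0; here √(π/(2γ)) = 0.71183.
Normalization: ∫|Ψ|² dx = 2.5109.
⟨x⟩ = -0.096437 and ⟨x²⟩ = 0.085438.
(Δx)² = 0.085438 − (-0.096437)² = 0.076138.

0.07614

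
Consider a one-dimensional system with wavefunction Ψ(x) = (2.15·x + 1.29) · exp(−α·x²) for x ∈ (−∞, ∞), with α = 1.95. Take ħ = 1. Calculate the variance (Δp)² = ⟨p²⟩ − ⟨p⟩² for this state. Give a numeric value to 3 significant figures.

Compute ⟨p⟩ and ⟨p²⟩ separately; (Δp)² = ⟨p²⟩ − ⟨p⟩².
Expand each integrand as polynomial × e^(−2αx²) and use ∫x^(2j)·e^(−2αx²) dx = (2j−1)!!/(4α)^j · √(π/(2α)), odd powers → 0; here √(π/(2α)) = 0.89752. Differentiate with the product rule, d/dx e^(−αx²) = −2αx·e^(−αx²).
Normalization: ∫|Ψ|² dx = 2.0255.
⟨p⟩ = 0.0000 and ⟨p²⟩ = 2.9742.
(Δp)² = 2.9742 − (0.0000)² = 2.9742.

2.97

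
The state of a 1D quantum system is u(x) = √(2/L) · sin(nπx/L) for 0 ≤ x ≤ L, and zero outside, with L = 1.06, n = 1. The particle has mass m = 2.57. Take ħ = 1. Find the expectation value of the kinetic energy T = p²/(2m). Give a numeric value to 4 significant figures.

1.709

T = −(ħ²/2m) d²/dx², so ⟨T⟩ = −(ħ²/2m) ∫ u*·u'' dx; with m = 2.57.
d/dx sin(nπx/L) = (nπ/L)·cos(nπx/L) and d²/dx² sin(nπx/L) = −(nπ/L)²·sin(nπx/L); on 0 ≤ x ≤ L, ∫sin²(nπx/L) dx = L/2 and ∫sin(nπx/L)·cos(nπx/L) dx = 0.
⟨T⟩ = 1.7089.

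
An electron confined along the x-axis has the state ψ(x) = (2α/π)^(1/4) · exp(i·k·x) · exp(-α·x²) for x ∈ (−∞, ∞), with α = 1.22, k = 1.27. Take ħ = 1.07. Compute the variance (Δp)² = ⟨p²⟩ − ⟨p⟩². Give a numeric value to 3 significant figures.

1.40

Compute ⟨p⟩ and ⟨p²⟩ separately; (Δp)² = ⟨p²⟩ − ⟨p⟩².
Gaussian moments: ∫x^(2j)·e^(−2αx²) dx = (2j−1)!!/(4α)^j · √(π/(2α)), odd powers integrate to 0; here √(π/(2α)) = 1.1347. Derivatives: ψ′ = (ik − 2αx)·ψ, ψ″ = ((ik − 2αx)² − 2α)·ψ; the odd-in-x pieces drop out.
⟨p⟩ = 1.3589 and ⟨p²⟩ = 3.2434.
(Δp)² = 3.2434 − (1.3589)² = 1.3968.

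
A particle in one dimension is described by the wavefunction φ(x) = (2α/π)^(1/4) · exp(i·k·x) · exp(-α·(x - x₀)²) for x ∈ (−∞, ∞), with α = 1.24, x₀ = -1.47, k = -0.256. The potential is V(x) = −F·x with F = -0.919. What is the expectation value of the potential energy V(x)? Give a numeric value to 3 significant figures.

-1.35

⟨V⟩ = ∫ V(x)·|φ|² dx.
Gaussian moments (u = x − x₀): ∫u^(2j)·e^(−2αu²) du = (2j−1)!!/(4α)^j · √(π/(2α)), odd powers integrate to 0; here √(π/(2α)) = 1.1255.
⟨V⟩ = -1.3509.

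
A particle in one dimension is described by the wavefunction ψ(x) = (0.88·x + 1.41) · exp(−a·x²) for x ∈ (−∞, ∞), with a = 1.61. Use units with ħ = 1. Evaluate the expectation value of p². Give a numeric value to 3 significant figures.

p² ψ = −ħ² d²ψ/dx²; ⟨p²⟩ = −ħ² ∫ ψ*·ψ'' dx / ∫|ψ|² dx.
Expand each integrand as polynomial × e^(−2ax²) and use ∫x^(2j)·e^(−2ax²) dx = (2j−1)!!/(4a)^j · √(π/(2a)), odd powers → 0; here √(π/(2a)) = 0.98775. Differentiate with the product rule, d/dx e^(−ax²) = −2ax·e^(−ax²).
State is unnormalized: ∫|ψ|² dx = 2.0825, and ∫ψ*·(−ħ² ψ'') dx = 3.7353, so ⟨p²⟩ = 3.7353 / 2.0825.
⟨p²⟩ = 1.7937.

1.79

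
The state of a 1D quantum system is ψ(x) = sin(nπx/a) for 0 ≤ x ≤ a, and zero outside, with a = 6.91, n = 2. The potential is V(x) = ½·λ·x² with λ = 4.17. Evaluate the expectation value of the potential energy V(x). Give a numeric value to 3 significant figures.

⟨V⟩ = ∫ V(x)·|ψ|² dx / ∫|ψ|² dx.
With sin²θ = (1 − cos2θ)/2 on 0 ≤ x ≤ a: ∫sin²(nπx/a) dx = a/2, ∫x·sin²(nπx/a) dx = a²/4, ∫x²·sin²(nπx/a) dx = a³·(1/6 − 1/(4n²π²)); higher powers xᵏ the same way, integrating xᵏ·cos(2nπx/a) by parts.
State is unnormalized: ∫|ψ|² dx = 3.4550, and ∫ψ*·V(x)·ψ dx = 110.30, so ⟨V⟩ = 110.30 / 3.4550.
⟨V⟩ = 31.924.

31.9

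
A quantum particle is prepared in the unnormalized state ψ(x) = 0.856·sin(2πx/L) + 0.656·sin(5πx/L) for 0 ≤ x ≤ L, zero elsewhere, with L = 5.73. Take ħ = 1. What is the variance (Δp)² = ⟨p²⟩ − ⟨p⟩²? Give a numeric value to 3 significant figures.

Compute ⟨p⟩ and ⟨p²⟩ separately; (Δp)² = ⟨p²⟩ − ⟨p⟩².
d²/dx² sin(jπx/L) = −(jπ/L)²·sin(jπx/L); on 0 ≤ x ≤ L, ∫sin²(jπx/L) dx = L/2 and ∫sin(jπx/L)·sin(lπx/L) dx = 0 for j ≠ l, so only diagonal terms survive in ∫|ψ|² and ∫ψ·ψ″; ∫ψ·ψ′ dx = [ψ²/2] between the walls = 0.
Normalization: ∫|ψ|² dx = 3.3322.
⟨p⟩ = 0.0000 and ⟨p²⟩ = 3.5381.
(Δp)² = 3.5381 − (0.0000)² = 3.5381.

3.54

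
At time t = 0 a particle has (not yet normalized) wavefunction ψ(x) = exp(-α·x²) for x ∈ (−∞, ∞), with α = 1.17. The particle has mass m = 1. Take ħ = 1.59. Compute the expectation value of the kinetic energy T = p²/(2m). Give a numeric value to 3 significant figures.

T = −(ħ²/2m) d²/dx², so ⟨T⟩ = −(ħ²/2m) ∫ ψ*·ψ'' dx / ∫|ψ|² dx; with m = 1.
Gaussian moments: ∫x^(2j)·e^(−2αx²) dx = (2j−1)!!/(4α)^j · √(π/(2α)), odd powers integrate to 0; here √(π/(2α)) = 1.1587. Derivatives: d/dx e^(−αx²) = −2αx·e^(−αx²), d²/dx² e^(−αx²) = (4α²x² − 2α)·e^(−αx²).
State is unnormalized: ∫|ψ|² dx = 1.1587, and ∫ψ*·(−ħ²/2m · ψ'') dx = 1.7136, so ⟨T⟩ = 1.7136 / 1.1587.
⟨T⟩ = 1.4789.

1.48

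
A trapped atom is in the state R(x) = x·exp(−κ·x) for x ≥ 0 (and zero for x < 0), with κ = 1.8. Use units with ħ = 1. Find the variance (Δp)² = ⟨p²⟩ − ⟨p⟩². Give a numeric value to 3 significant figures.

3.24

Compute ⟨p⟩ and ⟨p²⟩ separately; (Δp)² = ⟨p²⟩ − ⟨p⟩².
Differentiate x·exp(−κ·x) with the product rule; every integrand then reduces to terms xʲ·e^(−2κx) on [0, ∞), with ∫₀^∞ xʲ·e^(−2κx) dx = j!/(2κ)^(j+1).
Normalization: ∫|R|² dx = 0.042867.
⟨p⟩ = 0.0000 and ⟨p²⟩ = 3.2400.
(Δp)² = 3.2400 − (0.0000)² = 3.2400.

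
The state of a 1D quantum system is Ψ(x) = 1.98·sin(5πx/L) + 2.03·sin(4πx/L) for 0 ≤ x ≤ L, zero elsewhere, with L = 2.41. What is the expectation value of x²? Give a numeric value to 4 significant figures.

0.7588

⟨x²⟩ = ∫ x²·|Ψ|² dx / ∫|Ψ|² dx (integrals over the domain).
On 0 ≤ x ≤ L (j ≠ l): ∫sin²(jπx/L) dx = L/2, ∫sin(jπx/L)·sin(lπx/L) dx = 0; diagonal moments ∫x·sin²(jπx/L) dx = L²/4, ∫x²·sin²(jπx/L) dx = L³·(1/6 − 1/(4j²π²)); cross terms ∫x·sin(jπx/L)·sin(lπx/L) dx = 0 for j + l even and −4jlL²/(π²(j² − l²)²) for j + l odd, ∫x²·sin(jπx/L)·sin(lπx/L) dx = (−1)^(j+l)·4jlL³/(π²(j² − l²)²); higher powers the same way via product-to-sum and parts.
State is unnormalized: ∫|Ψ|² dx = 9.6898, and ∫Ψ*·x²·Ψ dx = 7.3526, so ⟨x²⟩ = 7.3526 / 9.6898.
⟨x²⟩ = 0.75880.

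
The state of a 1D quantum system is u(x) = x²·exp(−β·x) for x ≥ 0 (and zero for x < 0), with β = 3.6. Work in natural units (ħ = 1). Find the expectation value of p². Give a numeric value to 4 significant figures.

4.320

p² u = −ħ² d²u/dx²; ⟨p²⟩ = −ħ² ∫ u*·u'' dx / ∫|u|² dx.
Differentiate x²·exp(−β·x) with the product rule; every integrand then reduces to terms xʲ·e^(−2βx) on [0, ∞), with ∫₀^∞ xʲ·e^(−2βx) dx = j!/(2β)^(j+1).
State is unnormalized: ∫|u|² dx = 0.0012404, and ∫u*·(−ħ² u'') dx = 0.0053584, so ⟨p²⟩ = 0.0053584 / 0.0012404.
⟨p²⟩ = 4.3200.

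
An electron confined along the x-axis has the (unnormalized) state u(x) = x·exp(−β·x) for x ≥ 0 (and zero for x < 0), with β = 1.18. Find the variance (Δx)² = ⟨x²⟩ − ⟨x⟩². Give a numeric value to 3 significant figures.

Compute ⟨x⟩ and ⟨x²⟩ separately, then (Δx)² = ⟨x²⟩ − ⟨x⟩².
Every integrand reduces to terms xʲ·e^(−2βx) on [0, ∞); use ∫₀^∞ xʲ·e^(−2βx) dx = j!/(2β)^(j+1).
Normalization: ∫|u|² dx = 0.15216.
⟨x⟩ = 1.2712 and ⟨x²⟩ = 2.1546.
(Δx)² = 2.1546 − (1.2712)² = 0.53864.

0.539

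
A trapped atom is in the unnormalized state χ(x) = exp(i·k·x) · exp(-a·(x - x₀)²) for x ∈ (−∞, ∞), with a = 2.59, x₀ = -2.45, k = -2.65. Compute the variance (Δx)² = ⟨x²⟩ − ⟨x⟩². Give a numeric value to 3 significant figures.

Compute ⟨x⟩ and ⟨x²⟩ separately, then (Δx)² = ⟨x²⟩ − ⟨x⟩².
Gaussian moments (u = x − x₀): ∫u^(2j)·e^(−2au²) du = (2j−1)!!/(4a)^j · √(π/(2a)), odd powers integrate to 0; here √(π/(2a)) = 0.77877.
Normalization: ∫|χ|² dx = 0.77877.
⟨x⟩ = -2.4500 and ⟨x²⟩ = 6.0990.
(Δx)² = 6.0990 − (-2.4500)² = 0.096525.

0.0965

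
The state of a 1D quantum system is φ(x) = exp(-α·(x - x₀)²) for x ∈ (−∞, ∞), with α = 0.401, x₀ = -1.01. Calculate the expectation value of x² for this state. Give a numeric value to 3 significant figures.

1.64

⟨x²⟩ = ∫ x²·|φ|² dx / ∫|φ|² dx (integrals over the domain).
Gaussian moments (u = x − x₀): ∫u^(2j)·e^(−2αu²) du = (2j−1)!!/(4α)^j · √(π/(2α)), odd powers integrate to 0; here √(π/(2α)) = 1.9792.
State is unnormalized: ∫|φ|² dx = 1.9792, and ∫φ*·x²·φ dx = 3.2529, so ⟨x²⟩ = 3.2529 / 1.9792.
⟨x²⟩ = 1.6435.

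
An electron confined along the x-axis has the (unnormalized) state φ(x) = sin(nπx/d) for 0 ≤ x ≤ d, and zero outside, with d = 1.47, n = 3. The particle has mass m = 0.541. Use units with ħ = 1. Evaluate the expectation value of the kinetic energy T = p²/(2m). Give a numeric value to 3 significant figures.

T = −(ħ²/2m) d²/dx², so ⟨T⟩ = −(ħ²/2m) ∫ φ*·φ'' dx / ∫|φ|² dx; with m = 0.541.
d/dx sin(nπx/d) = (nπ/d)·cos(nπx/d) and d²/dx² sin(nπx/d) = −(nπ/d)²·sin(nπx/d); on 0 ≤ x ≤ d, ∫sin²(nπx/d) dx = d/2 and ∫sin(nπx/d)·cos(nπx/d) dx = 0.
State is unnormalized: ∫|φ|² dx = 0.73500, and ∫φ*·(−ħ²/2m · φ'') dx = 27.923, so ⟨T⟩ = 27.923 / 0.73500.
⟨T⟩ = 37.991.

38.0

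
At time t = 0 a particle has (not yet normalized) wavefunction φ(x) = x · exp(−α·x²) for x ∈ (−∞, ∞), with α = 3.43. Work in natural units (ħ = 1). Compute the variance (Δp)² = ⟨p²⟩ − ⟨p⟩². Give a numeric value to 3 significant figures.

10.3

Compute ⟨p⟩ and ⟨p²⟩ separately; (Δp)² = ⟨p²⟩ − ⟨p⟩².
Expand each integrand as polynomial × e^(−2αx²) and use ∫x^(2j)·e^(−2αx²) dx = (2j−1)!!/(4α)^j · √(π/(2α)), odd powers → 0; here √(π/(2α)) = 0.67673. Differentiate with the product rule, d/dx e^(−αx²) = −2αx·e^(−αx²).
Normalization: ∫|φ|² dx = 0.049324.
⟨p⟩ = 0.0000 and ⟨p²⟩ = 10.290.
(Δp)² = 10.290 − (0.0000)² = 10.290.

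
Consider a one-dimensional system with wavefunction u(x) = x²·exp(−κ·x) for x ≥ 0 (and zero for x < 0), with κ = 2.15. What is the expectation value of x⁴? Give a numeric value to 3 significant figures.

4.91

⟨x⁴⟩ = ∫ x⁴·|u|² dx / ∫|u|² dx (integrals over the domain).
Every integrand reduces to terms xʲ·e^(−2κx) on [0, ∞); use ∫₀^∞ xʲ·e^(−2κx) dx = j!/(2κ)^(j+1).
State is unnormalized: ∫|u|² dx = 0.016326, and ∫u*·x⁴·u dx = 0.080224, so ⟨x⁴⟩ = 0.080224 / 0.016326.
⟨x⁴⟩ = 4.9140.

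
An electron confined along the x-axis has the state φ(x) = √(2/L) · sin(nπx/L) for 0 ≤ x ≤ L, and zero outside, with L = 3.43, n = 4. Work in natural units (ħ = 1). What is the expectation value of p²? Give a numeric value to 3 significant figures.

p² φ = −ħ² d²φ/dx²; ⟨p²⟩ = −ħ² ∫ φ*·φ'' dx.
d/dx sin(nπx/L) = (nπ/L)·cos(nπx/L) and d²/dx² sin(nπx/L) = −(nπ/L)²·sin(nπx/L); on 0 ≤ x ≤ L, ∫sin²(nπx/L) dx = L/2 and ∫sin(nπx/L)·cos(nπx/L) dx = 0.
⟨p²⟩ = 13.422.

13.4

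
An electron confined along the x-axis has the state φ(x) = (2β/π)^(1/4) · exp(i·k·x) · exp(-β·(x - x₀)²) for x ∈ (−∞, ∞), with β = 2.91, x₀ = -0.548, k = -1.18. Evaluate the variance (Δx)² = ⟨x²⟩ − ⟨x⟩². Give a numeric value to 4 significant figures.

Compute ⟨x⟩ and ⟨x²⟩ separately, then (Δx)² = ⟨x²⟩ − ⟨x⟩².
Gaussian moments (u = x − x₀): ∫u^(2j)·e^(−2βu²) du = (2j−1)!!/(4β)^j · √(π/(2β)), odd powers integrate to 0; here √(π/(2β)) = 0.73471.
⟨x⟩ = -0.54800 and ⟨x²⟩ = 0.38621.
(Δx)² = 0.38621 − (-0.54800)² = 0.085911.

0.08591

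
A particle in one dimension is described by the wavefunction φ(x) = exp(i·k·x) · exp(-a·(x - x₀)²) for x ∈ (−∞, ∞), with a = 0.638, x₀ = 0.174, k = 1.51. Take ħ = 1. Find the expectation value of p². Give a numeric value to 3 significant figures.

2.92

p² φ = −ħ² d²φ/dx²; ⟨p²⟩ = −ħ² ∫ φ*·φ'' dx / ∫|φ|² dx.
Gaussian moments (u = x − x₀): ∫u^(2j)·e^(−2au²) du = (2j−1)!!/(4a)^j · √(π/(2a)), odd powers integrate to 0; here √(π/(2a)) = 1.5691. Derivatives: φ′ = (ik − 2au)·φ, φ″ = ((ik − 2au)² − 2a)·φ; the odd-in-u pieces drop out.
State is unnormalized: ∫|φ|² dx = 1.5691, and ∫φ*·(−ħ² φ'') dx = 4.5788, so ⟨p²⟩ = 4.5788 / 1.5691.
⟨p²⟩ = 2.9181.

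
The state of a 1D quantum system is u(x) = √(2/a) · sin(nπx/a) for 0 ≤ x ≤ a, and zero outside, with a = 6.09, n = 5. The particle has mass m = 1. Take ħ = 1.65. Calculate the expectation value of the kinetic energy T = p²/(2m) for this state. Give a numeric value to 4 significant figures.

T = −(ħ²/2m) d²/dx², so ⟨T⟩ = −(ħ²/2m) ∫ u*·u'' dx; with m = 1.
d/dx sin(nπx/a) = (nπ/a)·cos(nπx/a) and d²/dx² sin(nπx/a) = −(nπ/a)²·sin(nπx/a); on 0 ≤ x ≤ a, ∫sin²(nπx/a) dx = a/2 and ∫sin(nπx/a)·cos(nπx/a) dx = 0.
⟨T⟩ = 9.0561.

9.056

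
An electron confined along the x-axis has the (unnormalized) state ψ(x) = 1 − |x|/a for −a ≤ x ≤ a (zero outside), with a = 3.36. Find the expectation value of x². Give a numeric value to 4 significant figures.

⟨x²⟩ = ∫ x²·|ψ|² dx / ∫|ψ|² dx (integrals over the domain).
ψ is even, so ∫ over [−a, a] = 2∫₀ᵃ with ψ = 1 − x/a there: ∫₀ᵃ (1 − x/a)² dx = a/3, ∫₀ᵃ x²(1 − x/a)² dx = a³/30, ∫₀ᵃ x⁴(1 − x/a)² dx = a⁵/105.
State is unnormalized: ∫|ψ|² dx = 2.2400, and ∫ψ*·x²·ψ dx = 2.5289, so ⟨x²⟩ = 2.5289 / 2.2400.
⟨x²⟩ = 1.1290.

1.129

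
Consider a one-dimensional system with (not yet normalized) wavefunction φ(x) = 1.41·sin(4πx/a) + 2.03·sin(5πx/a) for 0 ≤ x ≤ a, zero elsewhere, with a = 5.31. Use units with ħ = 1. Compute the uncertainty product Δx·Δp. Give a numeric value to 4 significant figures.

Δx = √(⟨x²⟩−⟨x⟩²), Δp = √(⟨p²⟩−⟨p⟩²).
On 0 ≤ x ≤ a (j ≠ l): ∫sin²(jπx/a) dx = a/2, ∫sin(jπx/a)·sin(lπx/a) dx = 0; diagonal moments ∫x·sin²(jπx/a) dx = a²/4, ∫x²·sin²(jπx/a) dx = a³·(1/6 − 1/(4j²π²)); cross terms ∫x·sin(jπx/a)·sin(lπx/a) dx = 0 for j + l even and −4jla²/(π²(j² − l²)²) for j + l odd, ∫x²·sin(jπx/a)·sin(lπx/a) dx = (−1)^(j+l)·4jla³/(π²(j² − l²)²); higher powers the same way via product-to-sum and parts. d²/dx² sin(jπx/a) = −(jπ/a)²·sin(jπx/a); on 0 ≤ x ≤ a, ∫sin²(jπx/a) dx = a/2 and ∫sin(jπx/a)·sin(lπx/a) dx = 0 for j ≠ l, so only diagonal terms survive in ∫|φ|² and ∫φ·φ″; ∫φ·φ′ dx = [φ²/2] between the walls = 0.
Normalization: ∫|φ|² dx = 16.219.
⟨x⟩ = 1.6591, ⟨x²⟩ = 4.0430 ⇒ Δx = 1.1359.
⟨p⟩ = 0.0000, ⟨p²⟩ = 7.7256 ⇒ Δp = 2.7795.
Δx·Δp = 3.1573.

3.157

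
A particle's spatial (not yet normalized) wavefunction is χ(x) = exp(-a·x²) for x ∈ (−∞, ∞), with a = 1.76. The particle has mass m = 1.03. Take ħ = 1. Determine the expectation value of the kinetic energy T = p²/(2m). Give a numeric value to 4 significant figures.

T = −(ħ²/2m) d²/dx², so ⟨T⟩ = −(ħ²/2m) ∫ χ*·χ'' dx / ∫|χ|² dx; with m = 1.03.
Gaussian moments: ∫x^(2j)·e^(−2ax²) dx = (2j−1)!!/(4a)^j · √(π/(2a)), odd powers integrate to 0; here √(π/(2a)) = 0.94472. Derivatives: d/dx e^(−ax²) = −2ax·e^(−ax²), d²/dx² e^(−ax²) = (4a²x² − 2a)·e^(−ax²).
State is unnormalized: ∫|χ|² dx = 0.94472, and ∫χ*·(−ħ²/2m · χ'') dx = 0.80714, so ⟨T⟩ = 0.80714 / 0.94472.
⟨T⟩ = 0.85437.

0.8544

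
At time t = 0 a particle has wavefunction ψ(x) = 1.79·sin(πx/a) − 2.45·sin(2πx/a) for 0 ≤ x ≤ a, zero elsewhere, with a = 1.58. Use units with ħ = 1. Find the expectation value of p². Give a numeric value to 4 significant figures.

p² ψ = −ħ² d²ψ/dx²; ⟨p²⟩ = −ħ² ∫ ψ*·ψ'' dx / ∫|ψ|² dx.
d²/dx² sin(jπx/a) = −(jπ/a)²·sin(jπx/a); on 0 ≤ x ≤ a, ∫sin²(jπx/a) dx = a/2 and ∫sin(jπx/a)·sin(lπx/a) dx = 0 for j ≠ l, so only diagonal terms survive in ∫|ψ|² and ∫ψ·ψ″; ∫ψ·ψ′ dx = [ψ²/2] between the walls = 0.
State is unnormalized: ∫|ψ|² dx = 7.2732, and ∫ψ*·(−ħ² ψ'') dx = 84.998, so ⟨p²⟩ = 84.998 / 7.2732.
⟨p²⟩ = 11.686.

11.69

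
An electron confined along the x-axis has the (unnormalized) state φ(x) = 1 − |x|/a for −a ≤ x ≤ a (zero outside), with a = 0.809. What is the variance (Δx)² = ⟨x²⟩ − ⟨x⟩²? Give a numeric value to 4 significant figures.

Compute ⟨x⟩ and ⟨x²⟩ separately, then (Δx)² = ⟨x²⟩ − ⟨x⟩².
φ is even, so ∫ over [−a, a] = 2∫₀ᵃ with φ = 1 − x/a there: ∫₀ᵃ (1 − x/a)² dx = a/3, ∫₀ᵃ x²(1 − x/a)² dx = a³/30, ∫₀ᵃ x⁴(1 − x/a)² dx = a⁵/105.
Normalization: ∫|φ|² dx = 0.53933.
⟨x⟩ = 0.0000 and ⟨x²⟩ = 0.065448.
(Δx)² = 0.065448 − (0.0000)² = 0.065448.

0.06545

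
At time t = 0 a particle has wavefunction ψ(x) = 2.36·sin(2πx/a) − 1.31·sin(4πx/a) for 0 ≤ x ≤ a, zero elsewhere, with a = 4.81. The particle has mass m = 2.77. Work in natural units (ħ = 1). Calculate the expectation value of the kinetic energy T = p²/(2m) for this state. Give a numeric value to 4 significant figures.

0.5257

T = −(ħ²/2m) d²/dx², so ⟨T⟩ = −(ħ²/2m) ∫ ψ*·ψ'' dx / ∫|ψ|² dx; with m = 2.77.
d²/dx² sin(jπx/a) = −(jπ/a)²·sin(jπx/a); on 0 ≤ x ≤ a, ∫sin²(jπx/a) dx = a/2 and ∫sin(jπx/a)·sin(lπx/a) dx = 0 for j ≠ l, so only diagonal terms survive in ∫|ψ|² and ∫ψ·ψ″; ∫ψ·ψ′ dx = [ψ²/2] between the walls = 0.
State is unnormalized: ∫|ψ|² dx = 17.522, and ∫ψ*·(−ħ²/2m · ψ'') dx = 9.2106, so ⟨T⟩ = 9.2106 / 17.522.
⟨T⟩ = 0.52565.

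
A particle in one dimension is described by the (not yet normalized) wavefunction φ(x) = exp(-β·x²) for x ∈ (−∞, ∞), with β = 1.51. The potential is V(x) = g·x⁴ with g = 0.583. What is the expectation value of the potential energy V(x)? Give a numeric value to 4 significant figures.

0.04794

⟨V⟩ = ∫ V(x)·|φ|² dx / ∫|φ|² dx.
Gaussian moments: ∫x^(2j)·e^(−2βx²) dx = (2j−1)!!/(4β)^j · √(π/(2β)), odd powers integrate to 0; here √(π/(2β)) = 1.0199.
State is unnormalized: ∫|φ|² dx = 1.0199, and ∫φ*·V(x)·φ dx = 0.048898, so ⟨V⟩ = 0.048898 / 1.0199.
⟨V⟩ = 0.047942.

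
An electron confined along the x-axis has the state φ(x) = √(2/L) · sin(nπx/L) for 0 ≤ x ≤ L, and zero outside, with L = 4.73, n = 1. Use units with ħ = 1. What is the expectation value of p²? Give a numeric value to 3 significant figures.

0.441

p² φ = −ħ² d²φ/dx²; ⟨p²⟩ = −ħ² ∫ φ*·φ'' dx.
d/dx sin(nπx/L) = (nπ/L)·cos(nπx/L) and d²/dx² sin(nπx/L) = −(nπ/L)²·sin(nπx/L); on 0 ≤ x ≤ L, ∫sin²(nπx/L) dx = L/2 and ∫sin(nπx/L)·cos(nπx/L) dx = 0.
⟨p²⟩ = 0.44114.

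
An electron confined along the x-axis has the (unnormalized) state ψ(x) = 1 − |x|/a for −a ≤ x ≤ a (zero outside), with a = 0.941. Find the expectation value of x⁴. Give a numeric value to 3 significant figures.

0.0224

⟨x⁴⟩ = ∫ x⁴·|ψ|² dx / ∫|ψ|² dx (integrals over the domain).
ψ is even, so ∫ over [−a, a] = 2∫₀ᵃ with ψ = 1 − x/a there: ∫₀ᵃ (1 − x/a)² dx = a/3, ∫₀ᵃ x²(1 − x/a)² dx = a³/30, ∫₀ᵃ x⁴(1 − x/a)² dx = a⁵/105.
State is unnormalized: ∫|ψ|² dx = 0.62733, and ∫ψ*·x⁴·ψ dx = 0.014054, so ⟨x⁴⟩ = 0.014054 / 0.62733.
⟨x⁴⟩ = 0.022402.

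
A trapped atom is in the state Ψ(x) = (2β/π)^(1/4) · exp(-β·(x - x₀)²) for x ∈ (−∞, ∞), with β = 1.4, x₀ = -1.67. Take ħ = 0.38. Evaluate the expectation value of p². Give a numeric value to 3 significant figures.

0.202

p² Ψ = −ħ² d²Ψ/dx²; ⟨p²⟩ = −ħ² ∫ Ψ*·Ψ'' dx.
Gaussian moments (u = x − x₀): ∫u^(2j)·e^(−2βu²) du = (2j−1)!!/(4β)^j · √(π/(2β)), odd powers integrate to 0; here √(π/(2β)) = 1.0592. Derivatives: d/dx e^(−βu²) = −2βu·e^(−βu²), d²/dx² e^(−βu²) = (4β²u² − 2β)·e^(−βu²).
⟨p²⟩ = 0.20216.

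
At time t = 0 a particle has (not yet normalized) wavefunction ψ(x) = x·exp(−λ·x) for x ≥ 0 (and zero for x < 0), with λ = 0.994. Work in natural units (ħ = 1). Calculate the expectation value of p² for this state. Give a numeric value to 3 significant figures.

0.988

p² ψ = −ħ² d²ψ/dx²; ⟨p²⟩ = −ħ² ∫ ψ*·ψ'' dx / ∫|ψ|² dx.
Differentiate x·exp(−λ·x) with the product rule; every integrand then reduces to terms xʲ·e^(−2λx) on [0, ∞), with ∫₀^∞ xʲ·e^(−2λx) dx = j!/(2λ)^(j+1).
State is unnormalized: ∫|ψ|² dx = 0.25455, and ∫ψ*·(−ħ² ψ'') dx = 0.25151, so ⟨p²⟩ = 0.25151 / 0.25455.
⟨p²⟩ = 0.98804.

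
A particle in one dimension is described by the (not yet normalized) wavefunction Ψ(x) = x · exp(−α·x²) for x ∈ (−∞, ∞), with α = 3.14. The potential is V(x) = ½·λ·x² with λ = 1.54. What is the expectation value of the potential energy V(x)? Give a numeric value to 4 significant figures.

⟨V⟩ = ∫ V(x)·|Ψ|² dx / ∫|Ψ|² dx.
Expand each integrand as polynomial × e^(−2αx²) and use ∫x^(2j)·e^(−2αx²) dx = (2j−1)!!/(4α)^j · √(π/(2α)), odd powers → 0; here √(π/(2α)) = 0.70729.
State is unnormalized: ∫|Ψ|² dx = 0.056313, and ∫Ψ*·V(x)·Ψ dx = 0.010357, so ⟨V⟩ = 0.010357 / 0.056313.
⟨V⟩ = 0.18392.

0.1839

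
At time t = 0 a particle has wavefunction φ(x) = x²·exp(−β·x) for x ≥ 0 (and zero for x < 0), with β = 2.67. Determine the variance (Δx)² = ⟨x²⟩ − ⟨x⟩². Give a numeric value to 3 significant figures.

0.175

Compute ⟨x⟩ and ⟨x²⟩ separately, then (Δx)² = ⟨x²⟩ − ⟨x⟩².
Every integrand reduces to terms xʲ·e^(−2βx) on [0, ∞); use ∫₀^∞ xʲ·e^(−2βx) dx = j!/(2β)^(j+1).
Normalization: ∫|φ|² dx = 0.0055272.
⟨x⟩ = 0.93633 and ⟨x²⟩ = 1.0521.
(Δx)² = 1.0521 − (0.93633)² = 0.17534.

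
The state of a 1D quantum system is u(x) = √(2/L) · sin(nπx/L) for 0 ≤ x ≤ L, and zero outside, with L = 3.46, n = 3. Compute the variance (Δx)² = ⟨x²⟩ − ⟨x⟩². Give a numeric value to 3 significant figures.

Compute ⟨x⟩ and ⟨x²⟩ separately, then (Δx)² = ⟨x²⟩ − ⟨x⟩².
With sin²θ = (1 − cos2θ)/2 on 0 ≤ x ≤ L: ∫sin²(nπx/L) dx = L/2, ∫x·sin²(nπx/L) dx = L²/4, ∫x²·sin²(nπx/L) dx = L³·(1/6 − 1/(4n²π²)); higher powers xᵏ the same way, integrating xᵏ·cos(2nπx/L) by parts.
⟨x⟩ = 1.7300 and ⟨x²⟩ = 3.9231.
(Δx)² = 3.9231 − (1.7300)² = 0.93025.

0.930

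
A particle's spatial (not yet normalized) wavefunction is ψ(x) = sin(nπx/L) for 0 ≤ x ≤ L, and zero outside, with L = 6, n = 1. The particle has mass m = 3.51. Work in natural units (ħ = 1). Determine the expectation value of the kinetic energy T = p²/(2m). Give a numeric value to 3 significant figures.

0.0391

T = −(ħ²/2m) d²/dx², so ⟨T⟩ = −(ħ²/2m) ∫ ψ*·ψ'' dx / ∫|ψ|² dx; with m = 3.51.
d/dx sin(nπx/L) = (nπ/L)·cos(nπx/L) and d²/dx² sin(nπx/L) = −(nπ/L)²·sin(nπx/L); on 0 ≤ x ≤ L, ∫sin²(nπx/L) dx = L/2 and ∫sin(nπx/L)·cos(nπx/L) dx = 0.
State is unnormalized: ∫|ψ|² dx = 3.0000, and ∫ψ*·(−ħ²/2m · ψ'') dx = 0.11716, so ⟨T⟩ = 0.11716 / 3.0000.
⟨T⟩ = 0.039054.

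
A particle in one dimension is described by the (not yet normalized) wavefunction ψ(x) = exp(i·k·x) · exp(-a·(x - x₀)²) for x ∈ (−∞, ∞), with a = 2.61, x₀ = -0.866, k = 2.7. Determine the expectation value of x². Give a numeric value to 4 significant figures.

0.8457

⟨x²⟩ = ∫ x²·|ψ|² dx / ∫|ψ|² dx (integrals over the domain).
Gaussian moments (u = x − x₀): ∫u^(2j)·e^(−2au²) du = (2j−1)!!/(4a)^j · √(π/(2a)), odd powers integrate to 0; here √(π/(2a)) = 0.77578.
State is unnormalized: ∫|ψ|² dx = 0.77578, and ∫ψ*·x²·ψ dx = 0.65611, so ⟨x²⟩ = 0.65611 / 0.77578.
⟨x²⟩ = 0.84574.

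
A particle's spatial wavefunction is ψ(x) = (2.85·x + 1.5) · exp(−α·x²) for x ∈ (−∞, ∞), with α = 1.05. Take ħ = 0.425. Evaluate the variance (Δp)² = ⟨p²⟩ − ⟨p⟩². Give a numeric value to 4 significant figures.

Compute ⟨p⟩ and ⟨p²⟩ separately; (Δp)² = ⟨p²⟩ − ⟨p⟩².
Expand each integrand as polynomial × e^(−2αx²) and use ∫x^(2j)·e^(−2αx²) dx = (2j−1)!!/(4α)^j · √(π/(2α)), odd powers → 0; here √(π/(2α)) = 1.2231. Differentiate with the product rule, d/dx e^(−αx²) = −2αx·e^(−αx²).
Normalization: ∫|ψ|² dx = 5.1174.
⟨p⟩ = 0.0000 and ⟨p²⟩ = 0.36499.
(Δp)² = 0.36499 − (0.0000)² = 0.36499.

0.3650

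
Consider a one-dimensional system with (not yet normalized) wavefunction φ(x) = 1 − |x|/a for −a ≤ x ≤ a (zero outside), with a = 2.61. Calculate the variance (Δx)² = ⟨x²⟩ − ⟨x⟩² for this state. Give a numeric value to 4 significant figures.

0.6812

Compute ⟨x⟩ and ⟨x²⟩ separately, then (Δx)² = ⟨x²⟩ − ⟨x⟩².
φ is even, so ∫ over [−a, a] = 2∫₀ᵃ with φ = 1 − x/a there: ∫₀ᵃ (1 − x/a)² dx = a/3, ∫₀ᵃ x²(1 − x/a)² dx = a³/30, ∫₀ᵃ x⁴(1 − x/a)² dx = a⁵/105.
Normalization: ∫|φ|² dx = 1.7400.
⟨x⟩ = 0.0000 and ⟨x²⟩ = 0.68121.
(Δx)² = 0.68121 − (0.0000)² = 0.68121.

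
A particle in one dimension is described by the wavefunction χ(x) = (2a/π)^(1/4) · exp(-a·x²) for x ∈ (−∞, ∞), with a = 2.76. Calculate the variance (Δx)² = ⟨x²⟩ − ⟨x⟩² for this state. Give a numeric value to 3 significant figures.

0.0906

Compute ⟨x⟩ and ⟨x²⟩ separately, then (Δx)² = ⟨x²⟩ − ⟨x⟩².
Gaussian moments: ∫x^(2j)·e^(−2ax²) dx = (2j−1)!!/(4a)^j · √(π/(2a)), odd powers integrate to 0; here √(π/(2a)) = 0.75441.
⟨x⟩ = 0.0000 and ⟨x²⟩ = 0.090580.
(Δx)² = 0.090580 − (0.0000)² = 0.090580.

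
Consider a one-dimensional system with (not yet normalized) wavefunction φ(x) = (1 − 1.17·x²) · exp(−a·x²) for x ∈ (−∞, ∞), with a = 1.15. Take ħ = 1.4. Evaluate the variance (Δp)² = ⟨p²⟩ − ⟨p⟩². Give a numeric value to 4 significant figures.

Compute ⟨p⟩ and ⟨p²⟩ separately; (Δp)² = ⟨p²⟩ − ⟨p⟩².
Expand each integrand as polynomial × e^(−2ax²) and use ∫x^(2j)·e^(−2ax²) dx = (2j−1)!!/(4a)^j · √(π/(2a)), odd powers → 0; here √(π/(2a)) = 1.1687. Differentiate with the product rule, d/dx e^(−ax²) = −2ax·e^(−ax²).
Normalization: ∫|φ|² dx = 0.80102.
⟨p⟩ = 0.0000 and ⟨p²⟩ = 6.4509.
(Δp)² = 6.4509 − (0.0000)² = 6.4509.

6.451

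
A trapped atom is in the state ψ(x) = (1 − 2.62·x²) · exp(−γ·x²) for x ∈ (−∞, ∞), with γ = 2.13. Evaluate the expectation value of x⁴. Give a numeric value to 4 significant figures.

0.07631

⟨x⁴⟩ = ∫ x⁴·|ψ|² dx / ∫|ψ|² dx (integrals over the domain).
Expand each integrand as polynomial × e^(−2γx²) and use ∫x^(2j)·e^(−2γx²) dx = (2j−1)!!/(4γ)^j · √(π/(2γ)), odd powers → 0; here √(π/(2γ)) = 0.85876.
State is unnormalized: ∫|ψ|² dx = 0.57422, and ∫ψ*·x⁴·ψ dx = 0.043817, so ⟨x⁴⟩ = 0.043817 / 0.57422.
⟨x⁴⟩ = 0.076306.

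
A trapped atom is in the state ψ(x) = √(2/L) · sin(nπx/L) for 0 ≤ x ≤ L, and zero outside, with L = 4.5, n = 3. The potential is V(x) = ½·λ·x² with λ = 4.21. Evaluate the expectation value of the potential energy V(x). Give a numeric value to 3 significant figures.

14.0

⟨V⟩ = ∫ V(x)·|ψ|² dx.
With sin²θ = (1 − cos2θ)/2 on 0 ≤ x ≤ L: ∫sin²(nπx/L) dx = L/2, ∫x·sin²(nπx/L) dx = L²/4, ∫x²·sin²(nπx/L) dx = L³·(1/6 − 1/(4n²π²)); higher powers xᵏ the same way, integrating xᵏ·cos(2nπx/L) by parts.
⟨V⟩ = 13.969.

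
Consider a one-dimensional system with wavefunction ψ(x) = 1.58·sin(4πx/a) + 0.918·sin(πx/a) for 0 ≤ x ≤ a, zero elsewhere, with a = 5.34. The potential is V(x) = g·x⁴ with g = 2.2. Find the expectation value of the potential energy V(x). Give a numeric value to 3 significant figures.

270.

⟨V⟩ = ∫ V(x)·|ψ|² dx / ∫|ψ|² dx.
On 0 ≤ x ≤ a (j ≠ l): ∫sin²(jπx/a) dx = a/2, ∫sin(jπx/a)·sin(lπx/a) dx = 0; diagonal moments ∫x·sin²(jπx/a) dx = a²/4, ∫x²·sin²(jπx/a) dx = a³·(1/6 − 1/(4j²π²)); cross terms ∫x·sin(jπx/a)·sin(lπx/a) dx = 0 for j + l even and −4jla²/(π²(j² − l²)²) for j + l odd, ∫x²·sin(jπx/a)·sin(lπx/a) dx = (−1)^(j+l)·4jla³/(π²(j² − l²)²); higher powers the same way via product-to-sum and parts.
State is unnormalized: ∫|ψ|² dx = 8.9155, and ∫ψ*·V(x)·ψ dx = 2406.5, so ⟨V⟩ = 2406.5 / 8.9155.
⟨V⟩ = 269.92.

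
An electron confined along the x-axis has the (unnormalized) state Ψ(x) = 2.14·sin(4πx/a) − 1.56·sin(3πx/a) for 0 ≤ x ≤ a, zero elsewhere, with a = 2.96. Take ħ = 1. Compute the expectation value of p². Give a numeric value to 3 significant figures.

15.3

p² Ψ = −ħ² d²Ψ/dx²; ⟨p²⟩ = −ħ² ∫ Ψ*·Ψ'' dx / ∫|Ψ|² dx.
d²/dx² sin(jπx/a) = −(jπ/a)²·sin(jπx/a); on 0 ≤ x ≤ a, ∫sin²(jπx/a) dx = a/2 and ∫sin(jπx/a)·sin(lπx/a) dx = 0 for j ≠ l, so only diagonal terms survive in ∫|Ψ|² and ∫Ψ·Ψ″; ∫Ψ·Ψ′ dx = [Ψ²/2] between the walls = 0.
State is unnormalized: ∫|Ψ|² dx = 10.380, and ∫Ψ*·(−ħ² Ψ'') dx = 158.67, so ⟨p²⟩ = 158.67 / 10.380.
⟨p²⟩ = 15.287.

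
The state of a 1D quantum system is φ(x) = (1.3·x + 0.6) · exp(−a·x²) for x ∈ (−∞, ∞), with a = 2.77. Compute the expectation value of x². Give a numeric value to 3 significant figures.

0.144

⟨x²⟩ = ∫ x²·|φ|² dx / ∫|φ|² dx (integrals over the domain).
Expand each integrand as polynomial × e^(−2ax²) and use ∫x^(2j)·e^(−2ax²) dx = (2j−1)!!/(4a)^j · √(π/(2a)), odd powers → 0; here √(π/(2a)) = 0.75304.
State is unnormalized: ∫|φ|² dx = 0.38596, and ∫φ*·x²·φ dx = 0.055566, so ⟨x²⟩ = 0.055566 / 0.38596.
⟨x²⟩ = 0.14397.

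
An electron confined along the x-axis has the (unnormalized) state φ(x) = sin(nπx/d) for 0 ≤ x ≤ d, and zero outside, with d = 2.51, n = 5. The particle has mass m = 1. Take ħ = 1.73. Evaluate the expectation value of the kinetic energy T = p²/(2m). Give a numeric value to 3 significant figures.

T = −(ħ²/2m) d²/dx², so ⟨T⟩ = −(ħ²/2m) ∫ φ*·φ'' dx / ∫|φ|² dx; with m = 1.
d/dx sin(nπx/d) = (nπ/d)·cos(nπx/d) and d²/dx² sin(nπx/d) = −(nπ/d)²·sin(nπx/d); on 0 ≤ x ≤ d, ∫sin²(nπx/d) dx = d/2 and ∫sin(nπx/d)·cos(nπx/d) dx = 0.
State is unnormalized: ∫|φ|² dx = 1.2550, and ∫φ*·(−ħ²/2m · φ'') dx = 73.553, so ⟨T⟩ = 73.553 / 1.2550.
⟨T⟩ = 58.608.

58.6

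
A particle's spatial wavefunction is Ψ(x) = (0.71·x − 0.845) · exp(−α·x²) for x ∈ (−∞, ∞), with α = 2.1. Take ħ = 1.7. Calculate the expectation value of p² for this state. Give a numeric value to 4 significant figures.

p² Ψ = −ħ² d²Ψ/dx²; ⟨p²⟩ = −ħ² ∫ Ψ*·Ψ'' dx / ∫|Ψ|² dx.
Expand each integrand as polynomial × e^(−2αx²) and use ∫x^(2j)·e^(−2αx²) dx = (2j−1)!!/(4α)^j · √(π/(2α)), odd powers → 0; here √(π/(2α)) = 0.86487. Differentiate with the product rule, d/dx e^(−αx²) = −2αx·e^(−αx²).
State is unnormalized: ∫|Ψ|² dx = 0.66944, and ∫Ψ*·(−ħ² Ψ'') dx = 4.6928, so ⟨p²⟩ = 4.6928 / 0.66944.
⟨p²⟩ = 7.0101.

7.010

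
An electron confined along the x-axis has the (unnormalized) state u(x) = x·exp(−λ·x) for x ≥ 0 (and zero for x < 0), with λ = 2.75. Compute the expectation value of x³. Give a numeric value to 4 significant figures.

0.3606

⟨x³⟩ = ∫ x³·|u|² dx / ∫|u|² dx (integrals over the domain).
Every integrand reduces to terms xʲ·e^(−2λx) on [0, ∞); use ∫₀^∞ xʲ·e^(−2λx) dx = j!/(2λ)^(j+1).
State is unnormalized: ∫|u|² dx = 0.012021, and ∫u*·x³·u dx = 0.0043352, so ⟨x³⟩ = 0.0043352 / 0.012021.
⟨x³⟩ = 0.36063.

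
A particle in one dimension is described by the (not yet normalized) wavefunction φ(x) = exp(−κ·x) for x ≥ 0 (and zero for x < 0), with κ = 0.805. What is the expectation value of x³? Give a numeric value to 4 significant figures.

1.438

⟨x³⟩ = ∫ x³·|φ|² dx / ∫|φ|² dx (integrals over the domain).
Every integrand reduces to terms xʲ·e^(−2κx) on [0, ∞); use ∫₀^∞ xʲ·e^(−2κx) dx = j!/(2κ)^(j+1).
State is unnormalized: ∫|φ|² dx = 0.62112, and ∫φ*·x³·φ dx = 0.89299, so ⟨x³⟩ = 0.89299 / 0.62112.
⟨x³⟩ = 1.4377.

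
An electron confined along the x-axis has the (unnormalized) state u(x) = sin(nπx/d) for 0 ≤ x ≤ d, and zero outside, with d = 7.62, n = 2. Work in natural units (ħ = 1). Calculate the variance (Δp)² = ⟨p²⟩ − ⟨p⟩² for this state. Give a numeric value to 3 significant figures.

0.680

Compute ⟨p⟩ and ⟨p²⟩ separately; (Δp)² = ⟨p²⟩ − ⟨p⟩².
d/dx sin(nπx/d) = (nπ/d)·cos(nπx/d) and d²/dx² sin(nπx/d) = −(nπ/d)²·sin(nπx/d); on 0 ≤ x ≤ d, ∫sin²(nπx/d) dx = d/2 and ∫sin(nπx/d)·cos(nπx/d) dx = 0.
Normalization: ∫|u|² dx = 3.8100.
⟨p⟩ = 0.0000 and ⟨p²⟩ = 0.67991.
(Δp)² = 0.67991 − (0.0000)² = 0.67991.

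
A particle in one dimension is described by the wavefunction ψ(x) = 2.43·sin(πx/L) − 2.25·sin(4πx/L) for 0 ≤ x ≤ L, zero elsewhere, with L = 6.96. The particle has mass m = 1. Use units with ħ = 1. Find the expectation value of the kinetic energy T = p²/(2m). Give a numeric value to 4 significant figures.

T = −(ħ²/2m) d²/dx², so ⟨T⟩ = −(ħ²/2m) ∫ ψ*·ψ'' dx / ∫|ψ|² dx; with m = 1.
d²/dx² sin(jπx/L) = −(jπ/L)²·sin(jπx/L); on 0 ≤ x ≤ L, ∫sin²(jπx/L) dx = L/2 and ∫sin(jπx/L)·sin(lπx/L) dx = 0 for j ≠ l, so only diagonal terms survive in ∫|ψ|² and ∫ψ·ψ″; ∫ψ·ψ′ dx = [ψ²/2] between the walls = 0.
State is unnormalized: ∫|ψ|² dx = 38.167, and ∫ψ*·(−ħ²/2m · ψ'') dx = 30.809, so ⟨T⟩ = 30.809 / 38.167.
⟨T⟩ = 0.80722.

0.8072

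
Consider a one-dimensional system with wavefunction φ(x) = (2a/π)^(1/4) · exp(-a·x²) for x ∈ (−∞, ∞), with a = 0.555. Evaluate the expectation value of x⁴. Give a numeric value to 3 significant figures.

⟨x⁴⟩ = ∫ x⁴·|φ|² dx (integrals over the domain).
Gaussian moments: ∫x^(2j)·e^(−2ax²) dx = (2j−1)!!/(4a)^j · √(π/(2a)), odd powers integrate to 0; here √(π/(2a)) = 1.6823.
⟨x⁴⟩ = 0.60872.

0.609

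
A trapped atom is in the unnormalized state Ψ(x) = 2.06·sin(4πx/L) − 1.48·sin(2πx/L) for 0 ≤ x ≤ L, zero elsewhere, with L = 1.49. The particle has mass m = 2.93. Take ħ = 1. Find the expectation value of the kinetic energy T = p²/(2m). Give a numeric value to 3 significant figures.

9.04

T = −(ħ²/2m) d²/dx², so ⟨T⟩ = −(ħ²/2m) ∫ Ψ*·Ψ'' dx / ∫|Ψ|² dx; with m = 2.93.
d²/dx² sin(jπx/L) = −(jπ/L)²·sin(jπx/L); on 0 ≤ x ≤ L, ∫sin²(jπx/L) dx = L/2 and ∫sin(jπx/L)·sin(lπx/L) dx = 0 for j ≠ l, so only diagonal terms survive in ∫|Ψ|² and ∫Ψ·Ψ″; ∫Ψ·Ψ′ dx = [Ψ²/2] between the walls = 0.
State is unnormalized: ∫|Ψ|² dx = 4.7933, and ∫Ψ*·(−ħ²/2m · Ψ'') dx = 43.326, so ⟨T⟩ = 43.326 / 4.7933.
⟨T⟩ = 9.0388.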